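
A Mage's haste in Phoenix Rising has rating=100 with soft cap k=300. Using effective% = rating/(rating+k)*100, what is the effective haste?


effective% = rating / (rating + k) * 100
= 100 / (100 + 300) * 100
= 100 / 400 * 100
= 0.25 * 100
= 25.00%

25.00%


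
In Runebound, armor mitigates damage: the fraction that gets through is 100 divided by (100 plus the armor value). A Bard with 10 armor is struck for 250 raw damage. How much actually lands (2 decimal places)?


actual = 250 * 100 / (100 + 10)
= 250 * 100 / 110
= 25000 / 110
= 227.27

227.27 damage


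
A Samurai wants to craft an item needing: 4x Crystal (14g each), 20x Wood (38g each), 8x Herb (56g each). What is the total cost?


Cost breakdown:
  Crystal: 4 * 14 = 56
  Wood: 20 * 38 = 760
  Herb: 8 * 56 = 448
Total = 56 + 760 + 448 = 1264

1264 gold


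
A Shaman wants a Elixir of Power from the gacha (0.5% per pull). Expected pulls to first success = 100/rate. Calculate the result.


Expected pulls for a geometric distribution = 1/p = 100 / rate%
= 100 / 0.5
= 200.0

200.0 pulls


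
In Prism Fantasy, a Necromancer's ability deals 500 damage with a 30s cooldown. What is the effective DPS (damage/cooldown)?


DPS = damage / cooldown
= 500 / 30
= 16.67

16.67 DPS


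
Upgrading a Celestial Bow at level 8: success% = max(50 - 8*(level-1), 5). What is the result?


raw_rate = 50 - 8 * (8 - 1)
= 50 - 8 * 7
= 50 - 56
= -6
Apply floor: max(-6, 5) = 5%

5%


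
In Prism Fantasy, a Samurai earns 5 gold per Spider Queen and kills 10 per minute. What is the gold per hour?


Gold per minute = 5 * 10 = 50
Gold per hour = 50 * 60 = 3000

3000 gold/hour


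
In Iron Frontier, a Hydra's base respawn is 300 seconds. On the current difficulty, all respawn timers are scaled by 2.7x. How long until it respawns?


Respawn time = base * multiplier
= 300 * 2.7
= 810.0 seconds

810.0 seconds


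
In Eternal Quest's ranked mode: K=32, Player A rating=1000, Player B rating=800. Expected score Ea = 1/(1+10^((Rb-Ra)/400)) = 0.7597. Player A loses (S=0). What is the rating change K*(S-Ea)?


Elo update: delta = K * (S - Ea), where S = 0 (loses)
S - Ea = 0 - 0.7597 = -0.7597
Rating change = 32 * -0.7597
= -24.31

-24.31 rating points


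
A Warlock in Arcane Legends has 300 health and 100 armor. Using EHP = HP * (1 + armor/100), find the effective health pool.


EHP = 300 * (1 + 100/100)
= 300 * (1 + 1.0)
= 300 * 2.0
= 600.0

600.0 EHP


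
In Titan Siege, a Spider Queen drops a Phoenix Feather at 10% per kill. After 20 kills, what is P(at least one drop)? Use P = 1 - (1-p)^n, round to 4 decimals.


P(at least one) = 1 - P(none) = 1 - (1-p)^n
p = 10/100 = 0.1
1 - p = 0.9
(1 - p)^20 = 0.9^20 = 0.121577
P(at least one) = 1 - 0.121577 = 0.8784

0.8784


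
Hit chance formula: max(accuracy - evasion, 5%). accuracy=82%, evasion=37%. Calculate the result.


accuracy - evasion = 82 - 37 = 45
Apply floor: max(45, 5) = 45
Hit chance = 45%

45%


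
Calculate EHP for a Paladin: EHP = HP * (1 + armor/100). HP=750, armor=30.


EHP = 750 * (1 + 30/100)
= 750 * (1 + 0.3)
= 750 * 1.3
= 975.0

975.0 EHP


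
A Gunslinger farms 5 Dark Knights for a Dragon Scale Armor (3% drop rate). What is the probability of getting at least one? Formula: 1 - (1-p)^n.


P(at least one) = 1 - P(none) = 1 - (1-p)^n
p = 3/100 = 0.03
1 - p = 0.97
(1 - p)^5 = 0.97^5 = 0.858734
P(at least one) = 1 - 0.858734 = 0.1413

0.1413


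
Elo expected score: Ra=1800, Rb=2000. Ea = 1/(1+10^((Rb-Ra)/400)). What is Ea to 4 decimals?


Elo expected score: Ea = 1/(1 + 10^((Rb-Ra)/400))
Rb - Ra = 2000 - 1800 = 200
(Rb-Ra)/400 = 200/400 = 0.5
10^0.5 = 3.162278
Ea = 1/(1 + 3.162278) = 1/4.162278 = 0.2403

0.2403


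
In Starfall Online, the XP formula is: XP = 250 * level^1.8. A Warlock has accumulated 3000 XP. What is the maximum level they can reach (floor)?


XP = 250 * level^1.8, so level = (XP / 250)^(1/1.8)
= (3000 / 250)^(1/1.8)
= 12.0^0.5556
= 3.9769
Floor: level = 3

level 3


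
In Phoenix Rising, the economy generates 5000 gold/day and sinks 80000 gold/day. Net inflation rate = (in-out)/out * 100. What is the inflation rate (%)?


Net gold = 5000 - 80000 = -75000
Inflation rate = net / sunk * 100 = -75000 / 80000 * 100
= -0.9375 * 100
= -93.75%

-93.75%


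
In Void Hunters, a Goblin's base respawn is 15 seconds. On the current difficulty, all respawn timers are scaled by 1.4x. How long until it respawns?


Respawn time = base * multiplier
= 15 * 1.4
= 21.0 seconds

21.0 seconds


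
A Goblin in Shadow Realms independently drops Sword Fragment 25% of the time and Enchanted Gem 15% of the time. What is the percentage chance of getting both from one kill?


For independent events, P(both) = P(A) * P(B)
= 25% * 15%
= 375 / 100 %
= 3.75%

3.75%


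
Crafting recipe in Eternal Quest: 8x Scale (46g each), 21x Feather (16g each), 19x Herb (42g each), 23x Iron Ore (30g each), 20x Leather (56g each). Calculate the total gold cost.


Cost breakdown:
  Scale: 8 * 46 = 368
  Feather: 21 * 16 = 336
  Herb: 19 * 42 = 798
  Iron Ore: 23 * 30 = 690
  Leather: 20 * 56 = 1120
Total = 368 + 336 + 798 + 690 + 1120 = 3312

3312 gold


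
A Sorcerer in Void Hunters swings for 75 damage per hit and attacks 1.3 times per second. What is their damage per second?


DPS = damage * attack_speed
= 75 * 1.3
= 97.5

97.5 DPS


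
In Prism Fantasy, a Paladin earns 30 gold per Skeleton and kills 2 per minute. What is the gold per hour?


Gold per minute = 30 * 2 = 60
Gold per hour = 60 * 60 = 3600

3600 gold/hour


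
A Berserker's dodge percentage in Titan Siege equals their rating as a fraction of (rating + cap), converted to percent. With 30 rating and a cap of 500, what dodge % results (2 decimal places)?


dodge% = 30 / (30 + 500) * 100
= 30 / 530 * 100
= 0.056604 * 100
= 5.66%

5.66%


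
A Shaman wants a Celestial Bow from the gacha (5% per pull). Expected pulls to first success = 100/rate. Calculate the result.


Expected pulls for a geometric distribution = 1/p = 100 / rate%
= 100 / 5
= 20.0

20.0 pulls


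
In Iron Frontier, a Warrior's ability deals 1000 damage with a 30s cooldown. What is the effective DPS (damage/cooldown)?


DPS = damage / cooldown
= 1000 / 30
= 33.33

33.33 DPS


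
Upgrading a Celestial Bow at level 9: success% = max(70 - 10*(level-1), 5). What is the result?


raw_rate = 70 - 10 * (9 - 1)
= 70 - 10 * 8
= 70 - 80
= -10
Apply floor: max(-10, 5) = 5%

5%


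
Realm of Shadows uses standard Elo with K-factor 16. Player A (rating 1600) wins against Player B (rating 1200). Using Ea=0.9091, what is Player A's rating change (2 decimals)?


Elo update: delta = K * (S - Ea), where S = 1 (wins)
S - Ea = 1 - 0.9091 = 0.0909
Rating change = 16 * 0.0909
= 1.45

1.45 rating points


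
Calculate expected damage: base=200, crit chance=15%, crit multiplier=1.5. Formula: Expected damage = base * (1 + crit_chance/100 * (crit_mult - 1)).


E[dmg] = base * (1 + crit_chance * (crit_mult - 1))
cc as decimal = 15/100 = 0.15
cm - 1 = 1.5 - 1 = 0.5
Bonus factor = 0.15 * 0.5 = 0.075
Total multiplier = 1 + 0.075 = 1.075
Expected damage = 200 * 1.075 = 215.00

215.00 damage


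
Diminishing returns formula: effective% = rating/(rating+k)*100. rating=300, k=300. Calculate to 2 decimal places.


effective% = rating / (rating + k) * 100
= 300 / (300 + 300) * 100
= 300 / 600 * 100
= 0.5 * 100
= 50.00%

50.00%


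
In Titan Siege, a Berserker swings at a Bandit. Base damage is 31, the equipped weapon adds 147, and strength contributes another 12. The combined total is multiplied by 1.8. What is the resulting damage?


Sum base + weapon + str = 31 + 147 + 12 = 190
Multiply by 1.8:
190 * 1.8 = 342.0

342.0 damage


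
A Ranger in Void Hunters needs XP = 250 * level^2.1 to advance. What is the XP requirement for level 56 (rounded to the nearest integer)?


XP = 250 * level^2.1
Substitute level = 56:
XP = 250 * 56^2.1
= 250 * 4690.2377
= 1172559

1172559 XP


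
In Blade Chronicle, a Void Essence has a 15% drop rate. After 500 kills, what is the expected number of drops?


Expected drops = kills * (drop_rate / 100)
= 500 * (15 / 100)
= 500 * 0.15
= 75.0

75.0 drops


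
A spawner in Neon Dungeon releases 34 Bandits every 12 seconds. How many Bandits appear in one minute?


Spawns per minute = count * (60 / interval)
= 34 * (60 / 12)
= 34 * 5.0
= 170.0

170.0 per minute


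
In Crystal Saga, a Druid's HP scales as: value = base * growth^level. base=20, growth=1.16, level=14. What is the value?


value = base * growth^level
= 20 * 1.16^14
= 20 * 7.987518
= 159.75

159.75 HP


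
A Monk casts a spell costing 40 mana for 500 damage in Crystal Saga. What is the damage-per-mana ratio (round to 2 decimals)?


Efficiency = damage / mana
= 500 / 40
= 12.50

12.50 dmg/mana


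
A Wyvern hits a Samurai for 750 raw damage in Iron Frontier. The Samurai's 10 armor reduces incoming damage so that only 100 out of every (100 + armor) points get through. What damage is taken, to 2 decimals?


actual = 750 * 100 / (100 + 10)
= 750 * 100 / 110
= 75000 / 110
= 681.82

681.82 damage


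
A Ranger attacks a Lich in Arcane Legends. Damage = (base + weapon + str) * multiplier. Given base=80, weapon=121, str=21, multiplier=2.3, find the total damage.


Sum base + weapon + str = 80 + 121 + 21 = 222
Multiply by 2.3:
222 * 2.3 = 510.6

510.6 damage


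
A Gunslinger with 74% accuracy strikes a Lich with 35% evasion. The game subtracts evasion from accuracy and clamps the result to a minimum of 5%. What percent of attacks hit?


accuracy - evasion = 74 - 35 = 39
Apply floor: max(39, 5) = 39
Hit chance = 39%

39%


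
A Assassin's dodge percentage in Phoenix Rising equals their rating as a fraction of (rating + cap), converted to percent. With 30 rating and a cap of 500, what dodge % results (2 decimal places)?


dodge% = 30 / (30 + 500) * 100
= 30 / 530 * 100
= 0.056604 * 100
= 5.66%

5.66%


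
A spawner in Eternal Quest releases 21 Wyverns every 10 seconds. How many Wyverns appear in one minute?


Spawns per minute = count * (60 / interval)
= 21 * (60 / 10)
= 21 * 6.0
= 126.0

126.0 per minute


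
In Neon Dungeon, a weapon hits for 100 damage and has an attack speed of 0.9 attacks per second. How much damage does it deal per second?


DPS = damage * attack_speed
= 100 * 0.9
= 90.0

90.0 DPS


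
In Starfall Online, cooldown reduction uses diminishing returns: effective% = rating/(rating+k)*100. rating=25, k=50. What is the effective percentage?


effective% = rating / (rating + k) * 100
= 25 / (25 + 50) * 100
= 25 / 75 * 100
= 0.333333 * 100
= 33.33%

33.33%


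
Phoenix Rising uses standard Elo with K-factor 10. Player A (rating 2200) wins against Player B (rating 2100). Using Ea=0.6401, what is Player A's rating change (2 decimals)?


Elo update: delta = K * (S - Ea), where S = 1 (wins)
S - Ea = 1 - 0.6401 = 0.3599
Rating change = 10 * 0.3599
= 3.60

3.60 rating points


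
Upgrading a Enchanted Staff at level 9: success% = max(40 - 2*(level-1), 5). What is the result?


raw_rate = 40 - 2 * (9 - 1)
= 40 - 2 * 8
= 40 - 16
= 24
Apply floor: max(24, 5) = 24%

24%


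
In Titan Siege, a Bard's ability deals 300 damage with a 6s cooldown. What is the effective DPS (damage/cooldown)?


DPS = damage / cooldown
= 300 / 6
= 50.00

50.00 DPS


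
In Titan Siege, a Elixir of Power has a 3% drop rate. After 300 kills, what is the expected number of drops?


Expected drops = kills * (drop_rate / 100)
= 300 * (3 / 100)
= 300 * 0.03
= 9.0

9.0 drops


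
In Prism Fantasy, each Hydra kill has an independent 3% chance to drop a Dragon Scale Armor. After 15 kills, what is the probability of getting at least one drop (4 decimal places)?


P(at least one) = 1 - P(none) = 1 - (1-p)^n
p = 3/100 = 0.03
1 - p = 0.97
(1 - p)^15 = 0.97^15 = 0.633251
P(at least one) = 1 - 0.633251 = 0.3667

0.3667


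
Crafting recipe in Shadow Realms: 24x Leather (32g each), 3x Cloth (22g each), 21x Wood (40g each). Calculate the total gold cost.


Cost breakdown:
  Leather: 24 * 32 = 768
  Cloth: 3 * 22 = 66
  Wood: 21 * 40 = 840
Total = 768 + 66 + 840 = 1674

1674 gold


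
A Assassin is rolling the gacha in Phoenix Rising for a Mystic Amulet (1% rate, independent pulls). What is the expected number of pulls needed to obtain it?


Expected pulls for a geometric distribution = 1/p = 100 / rate%
= 100 / 1
= 100.0

100.0 pulls


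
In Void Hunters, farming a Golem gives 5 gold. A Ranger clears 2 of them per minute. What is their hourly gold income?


Gold per minute = 5 * 2 = 10
Gold per hour = 10 * 60 = 600

600 gold/hour


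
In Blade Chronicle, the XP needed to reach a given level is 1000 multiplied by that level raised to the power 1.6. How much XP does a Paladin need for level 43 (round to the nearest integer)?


XP = 1000 * level^1.6
Substitute level = 43:
XP = 1000 * 43^1.6
= 1000 * 410.72348
= 410723

410723 XP


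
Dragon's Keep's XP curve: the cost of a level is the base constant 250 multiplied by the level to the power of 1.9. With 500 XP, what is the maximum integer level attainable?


XP = 250 * level^1.9, so level = (XP / 250)^(1/1.9)
= (500 / 250)^(1/1.9)
= 2.0^0.5263
= 1.4402
Floor: level = 1

level 1


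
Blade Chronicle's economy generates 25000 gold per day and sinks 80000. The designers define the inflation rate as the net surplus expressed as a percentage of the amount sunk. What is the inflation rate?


Net gold = 25000 - 80000 = -55000
Inflation rate = net / sunk * 100 = -55000 / 80000 * 100
= -0.6875 * 100
= -68.75%

-68.75%


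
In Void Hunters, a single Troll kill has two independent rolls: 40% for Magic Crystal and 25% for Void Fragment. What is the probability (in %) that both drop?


For independent events, P(both) = P(A) * P(B)
= 40% * 25%
= 1000 / 100 %
= 10.0%

10.0%


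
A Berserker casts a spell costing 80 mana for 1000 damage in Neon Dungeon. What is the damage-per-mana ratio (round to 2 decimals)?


Efficiency = damage / mana
= 1000 / 80
= 12.50

12.50 dmg/mana


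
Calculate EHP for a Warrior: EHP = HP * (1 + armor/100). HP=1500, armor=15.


EHP = 1500 * (1 + 15/100)
= 1500 * (1 + 0.15)
= 1500 * 1.15
= 1725.0

1725.0 EHP


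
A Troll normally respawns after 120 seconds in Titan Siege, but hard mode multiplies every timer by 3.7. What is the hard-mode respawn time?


Respawn time = base * multiplier
= 120 * 3.7
= 444.0 seconds

444.0 seconds


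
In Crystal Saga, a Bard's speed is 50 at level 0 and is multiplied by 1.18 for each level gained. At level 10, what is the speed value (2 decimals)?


value = base * growth^level
= 50 * 1.18^10
= 50 * 5.233836
= 261.69

261.69 speed


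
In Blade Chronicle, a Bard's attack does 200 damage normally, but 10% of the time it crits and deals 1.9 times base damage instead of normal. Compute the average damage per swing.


E[dmg] = base * (1 + crit_chance * (crit_mult - 1))
cc as decimal = 10/100 = 0.1
cm - 1 = 1.9 - 1 = 0.9
Bonus factor = 0.1 * 0.9 = 0.09
Total multiplier = 1 + 0.09 = 1.09
Expected damage = 200 * 1.09 = 218.00

218.00 damage


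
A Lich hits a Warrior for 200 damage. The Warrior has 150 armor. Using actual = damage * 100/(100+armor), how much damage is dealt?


actual = 200 * 100 / (100 + 150)
= 200 * 100 / 250
= 20000 / 250
= 80.00

80.00 damage


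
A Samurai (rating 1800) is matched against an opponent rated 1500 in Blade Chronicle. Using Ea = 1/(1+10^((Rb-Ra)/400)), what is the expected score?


Elo expected score: Ea = 1/(1 + 10^((Rb-Ra)/400))
Rb - Ra = 1500 - 1800 = -300
(Rb-Ra)/400 = -300/400 = -0.75
10^-0.75 = 0.177828
Ea = 1/(1 + 0.177828) = 1/1.177828 = 0.8490

0.8490


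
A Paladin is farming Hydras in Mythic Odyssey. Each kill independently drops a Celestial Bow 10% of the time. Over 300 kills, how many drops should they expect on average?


Expected drops = kills * (drop_rate / 100)
= 300 * (10 / 100)
= 300 * 0.1
= 30.0

30.0 drops


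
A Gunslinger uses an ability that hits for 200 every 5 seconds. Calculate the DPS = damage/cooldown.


DPS = damage / cooldown
= 200 / 5
= 40.00

40.00 DPS


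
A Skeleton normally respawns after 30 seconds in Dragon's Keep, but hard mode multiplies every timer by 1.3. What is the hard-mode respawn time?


Respawn time = base * multiplier
= 30 * 1.3
= 39.0 seconds

39.0 seconds


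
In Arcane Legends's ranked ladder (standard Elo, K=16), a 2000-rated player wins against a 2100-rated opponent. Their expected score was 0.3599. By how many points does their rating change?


Elo update: delta = K * (S - Ea), where S = 1 (wins)
S - Ea = 1 - 0.3599 = 0.6401
Rating change = 16 * 0.6401
= 10.24

10.24 rating points


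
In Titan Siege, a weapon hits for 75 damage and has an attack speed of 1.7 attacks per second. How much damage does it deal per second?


DPS = damage * attack_speed
= 75 * 1.7
= 127.5

127.5 DPS


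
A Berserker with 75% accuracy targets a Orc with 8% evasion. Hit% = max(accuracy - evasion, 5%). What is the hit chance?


accuracy - evasion = 75 - 8 = 67
Apply floor: max(67, 5) = 67
Hit chance = 67%

67%


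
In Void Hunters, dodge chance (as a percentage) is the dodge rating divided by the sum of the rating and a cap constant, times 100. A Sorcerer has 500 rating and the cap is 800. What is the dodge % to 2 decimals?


dodge% = 500 / (500 + 800) * 100
= 500 / 1300 * 100
= 0.384615 * 100
= 38.46%

38.46%


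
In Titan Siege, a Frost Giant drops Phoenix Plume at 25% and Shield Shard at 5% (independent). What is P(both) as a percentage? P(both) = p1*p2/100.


For independent events, P(both) = P(A) * P(B)
= 25% * 5%
= 125 / 100 %
= 1.25%

1.25%


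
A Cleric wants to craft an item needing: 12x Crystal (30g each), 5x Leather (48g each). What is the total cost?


Cost breakdown:
  Crystal: 12 * 30 = 360
  Leather: 5 * 48 = 240
Total = 360 + 240 = 600

600 gold


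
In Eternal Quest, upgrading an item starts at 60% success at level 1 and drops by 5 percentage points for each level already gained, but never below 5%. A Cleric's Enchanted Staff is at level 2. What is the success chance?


raw_rate = 60 - 5 * (2 - 1)
= 60 - 5 * 1
= 60 - 5
= 55
Apply floor: max(55, 5) = 55%

55%


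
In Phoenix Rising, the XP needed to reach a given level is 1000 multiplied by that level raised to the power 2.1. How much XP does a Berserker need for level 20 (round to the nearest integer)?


XP = 1000 * level^2.1
Substitute level = 20:
XP = 1000 * 20^2.1
= 1000 * 539.7131
= 539713

539713 XP


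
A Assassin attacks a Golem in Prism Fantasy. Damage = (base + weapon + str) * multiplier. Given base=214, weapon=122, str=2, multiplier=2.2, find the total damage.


Sum base + weapon + str = 214 + 122 + 2 = 338
Multiply by 2.2:
338 * 2.2 = 743.6

743.6 damage


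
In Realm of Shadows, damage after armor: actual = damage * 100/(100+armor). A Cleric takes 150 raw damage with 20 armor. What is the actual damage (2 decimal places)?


actual = 150 * 100 / (100 + 20)
= 150 * 100 / 120
= 15000 / 120
= 125.00

125.00 damage


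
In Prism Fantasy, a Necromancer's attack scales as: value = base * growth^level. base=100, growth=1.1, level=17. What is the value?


value = base * growth^level
= 100 * 1.1^17
= 100 * 5.05447
= 505.45

505.45 attack


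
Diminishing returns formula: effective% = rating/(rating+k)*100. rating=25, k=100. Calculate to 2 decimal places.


effective% = rating / (rating + k) * 100
= 25 / (25 + 100) * 100
= 25 / 125 * 100
= 0.2 * 100
= 20.00%

20.00%


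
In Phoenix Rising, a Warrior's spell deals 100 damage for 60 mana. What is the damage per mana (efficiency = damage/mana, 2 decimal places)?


Efficiency = damage / mana
= 100 / 60
= 1.67

1.67 dmg/mana


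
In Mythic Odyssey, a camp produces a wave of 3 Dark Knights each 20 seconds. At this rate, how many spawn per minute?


Spawns per minute = count * (60 / interval)
= 3 * (60 / 20)
= 3 * 3.0
= 9.0

9.0 per minute


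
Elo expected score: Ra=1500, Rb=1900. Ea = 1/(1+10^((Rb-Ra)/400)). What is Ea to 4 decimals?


Elo expected score: Ea = 1/(1 + 10^((Rb-Ra)/400))
Rb - Ra = 1900 - 1500 = 400
(Rb-Ra)/400 = 400/400 = 1.0
10^1.0 = 10.0
Ea = 1/(1 + 10.0) = 1/11.0 = 0.0909

0.0909


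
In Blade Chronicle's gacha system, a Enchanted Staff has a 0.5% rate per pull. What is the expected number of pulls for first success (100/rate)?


Expected pulls for a geometric distribution = 1/p = 100 / rate%
= 100 / 0.5
= 200.0

200.0 pulls


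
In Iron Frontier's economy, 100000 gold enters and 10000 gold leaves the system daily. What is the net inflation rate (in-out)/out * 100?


Net gold = 100000 - 10000 = 90000
Inflation rate = net / sunk * 100 = 90000 / 10000 * 100
= 9.0 * 100
= 900.00%

900.00%


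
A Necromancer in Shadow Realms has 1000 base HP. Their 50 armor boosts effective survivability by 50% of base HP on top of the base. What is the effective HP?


EHP = 1000 * (1 + 50/100)
= 1000 * (1 + 0.5)
= 1000 * 1.5
= 1500.0

1500.0 EHP


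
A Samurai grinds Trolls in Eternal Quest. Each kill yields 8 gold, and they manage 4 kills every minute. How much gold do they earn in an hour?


Gold per minute = 8 * 4 = 32
Gold per hour = 32 * 60 = 1920

1920 gold/hour


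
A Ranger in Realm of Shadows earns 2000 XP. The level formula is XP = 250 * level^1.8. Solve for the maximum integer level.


XP = 250 * level^1.8, so level = (XP / 250)^(1/1.8)
= (2000 / 250)^(1/1.8)
= 8.0^0.5556
= 3.1748
Floor: level = 3

level 3


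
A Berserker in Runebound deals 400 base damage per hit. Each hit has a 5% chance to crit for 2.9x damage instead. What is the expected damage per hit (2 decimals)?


E[dmg] = base * (1 + crit_chance * (crit_mult - 1))
cc as decimal = 5/100 = 0.05
cm - 1 = 2.9 - 1 = 1.9
Bonus factor = 0.05 * 1.9 = 0.095
Total multiplier = 1 + 0.095 = 1.095
Expected damage = 400 * 1.095 = 438.00

438.00 damage


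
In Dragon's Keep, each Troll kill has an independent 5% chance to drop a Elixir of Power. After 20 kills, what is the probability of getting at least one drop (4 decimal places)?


P(at least one) = 1 - P(none) = 1 - (1-p)^n
p = 5/100 = 0.05
1 - p = 0.95
(1 - p)^20 = 0.95^20 = 0.358486
P(at least one) = 1 - 0.358486 = 0.6415

0.6415


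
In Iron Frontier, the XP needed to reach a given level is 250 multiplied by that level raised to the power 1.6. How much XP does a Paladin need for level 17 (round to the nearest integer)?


XP = 250 * level^1.6
Substitute level = 17:
XP = 250 * 17^1.6
= 250 * 93.0504
= 23263

23263 XP


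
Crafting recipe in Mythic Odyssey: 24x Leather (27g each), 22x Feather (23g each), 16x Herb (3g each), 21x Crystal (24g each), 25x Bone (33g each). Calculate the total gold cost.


Cost breakdown:
  Leather: 24 * 27 = 648
  Feather: 22 * 23 = 506
  Herb: 16 * 3 = 48
  Crystal: 21 * 24 = 504
  Bone: 25 * 33 = 825
Total = 648 + 506 + 48 + 504 + 825 = 2531

2531 gold


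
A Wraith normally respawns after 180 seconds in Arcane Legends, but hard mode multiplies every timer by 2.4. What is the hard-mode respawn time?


Respawn time = base * multiplier
= 180 * 2.4
= 432.0 seconds

432.0 seconds


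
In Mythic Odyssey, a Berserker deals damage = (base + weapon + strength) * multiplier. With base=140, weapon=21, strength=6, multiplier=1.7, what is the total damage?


Sum base + weapon + str = 140 + 21 + 6 = 167
Multiply by 1.7:
167 * 1.7 = 283.9

283.9 damage


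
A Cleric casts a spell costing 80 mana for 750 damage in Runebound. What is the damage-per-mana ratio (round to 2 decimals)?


Efficiency = damage / mana
= 750 / 80
= 9.38

9.38 dmg/mana


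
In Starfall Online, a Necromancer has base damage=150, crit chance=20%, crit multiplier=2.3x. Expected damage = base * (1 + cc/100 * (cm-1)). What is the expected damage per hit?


E[dmg] = base * (1 + crit_chance * (crit_mult - 1))
cc as decimal = 20/100 = 0.2
cm - 1 = 2.3 - 1 = 1.3
Bonus factor = 0.2 * 1.3 = 0.26
Total multiplier = 1 + 0.26 = 1.26
Expected damage = 150 * 1.26 = 189.00

189.00 damage


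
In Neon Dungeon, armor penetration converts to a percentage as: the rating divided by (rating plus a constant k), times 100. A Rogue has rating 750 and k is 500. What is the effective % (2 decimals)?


effective% = rating / (rating + k) * 100
= 750 / (750 + 500) * 100
= 750 / 1250 * 100
= 0.6 * 100
= 60.00%

60.00%


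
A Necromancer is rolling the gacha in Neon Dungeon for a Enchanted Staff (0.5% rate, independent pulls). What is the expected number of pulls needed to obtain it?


Expected pulls for a geometric distribution = 1/p = 100 / rate%
= 100 / 0.5
= 200.0

200.0 pulls


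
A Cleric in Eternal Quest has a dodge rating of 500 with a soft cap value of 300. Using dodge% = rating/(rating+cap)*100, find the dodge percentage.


dodge% = 500 / (500 + 300) * 100
= 500 / 800 * 100
= 0.625 * 100
= 62.50%

62.50%


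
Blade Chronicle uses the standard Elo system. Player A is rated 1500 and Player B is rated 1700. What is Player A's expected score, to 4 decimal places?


Elo expected score: Ea = 1/(1 + 10^((Rb-Ra)/400))
Rb - Ra = 1700 - 1500 = 200
(Rb-Ra)/400 = 200/400 = 0.5
10^0.5 = 3.162278
Ea = 1/(1 + 3.162278) = 1/4.162278 = 0.2403

0.2403


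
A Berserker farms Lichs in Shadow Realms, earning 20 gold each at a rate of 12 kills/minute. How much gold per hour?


Gold per minute = 20 * 12 = 240
Gold per hour = 240 * 60 = 14400

14400 gold/hour


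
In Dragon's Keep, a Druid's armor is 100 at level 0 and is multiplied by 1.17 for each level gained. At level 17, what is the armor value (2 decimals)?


value = base * growth^level
= 100 * 1.17^17
= 100 * 14.426456
= 1442.65

1442.65 armor


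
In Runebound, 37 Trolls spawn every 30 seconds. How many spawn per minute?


Spawns per minute = count * (60 / interval)
= 37 * (60 / 30)
= 37 * 2.0
= 74.0

74.0 per minute


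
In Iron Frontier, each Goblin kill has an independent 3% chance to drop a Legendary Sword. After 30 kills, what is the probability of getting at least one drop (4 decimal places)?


P(at least one) = 1 - P(none) = 1 - (1-p)^n
p = 3/100 = 0.03
1 - p = 0.97
(1 - p)^30 = 0.97^30 = 0.401007
P(at least one) = 1 - 0.401007 = 0.5990

0.5990


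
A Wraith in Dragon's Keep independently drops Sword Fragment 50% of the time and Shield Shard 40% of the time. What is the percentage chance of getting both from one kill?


For independent events, P(both) = P(A) * P(B)
= 50% * 40%
= 2000 / 100 %
= 20.0%

20.0%


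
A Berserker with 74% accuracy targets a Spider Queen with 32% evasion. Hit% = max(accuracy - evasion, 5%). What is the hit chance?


accuracy - evasion = 74 - 32 = 42
Apply floor: max(42, 5) = 42
Hit chance = 42%

42%


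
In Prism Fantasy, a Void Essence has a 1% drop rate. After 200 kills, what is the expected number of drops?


Expected drops = kills * (drop_rate / 100)
= 200 * (1 / 100)
= 200 * 0.01
= 2.0

2.0 drops


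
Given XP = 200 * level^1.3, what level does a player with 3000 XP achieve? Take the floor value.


XP = 200 * level^1.3, so level = (XP / 200)^(1/1.3)
= (3000 / 200)^(1/1.3)
= 15.0^0.7692
= 8.0294
Floor: level = 8

level 8


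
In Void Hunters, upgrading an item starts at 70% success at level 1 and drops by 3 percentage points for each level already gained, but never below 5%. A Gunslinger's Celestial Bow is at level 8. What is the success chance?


raw_rate = 70 - 3 * (8 - 1)
= 70 - 3 * 7
= 70 - 21
= 49
Apply floor: max(49, 5) = 49%

49%


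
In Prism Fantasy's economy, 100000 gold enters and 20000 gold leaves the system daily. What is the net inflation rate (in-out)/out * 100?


Net gold = 100000 - 20000 = 80000
Inflation rate = net / sunk * 100 = 80000 / 20000 * 100
= 4.0 * 100
= 400.00%

400.00%


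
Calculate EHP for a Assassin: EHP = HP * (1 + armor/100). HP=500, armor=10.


EHP = 500 * (1 + 10/100)
= 500 * (1 + 0.1)
= 500 * 1.1
= 550.0

550.0 EHP


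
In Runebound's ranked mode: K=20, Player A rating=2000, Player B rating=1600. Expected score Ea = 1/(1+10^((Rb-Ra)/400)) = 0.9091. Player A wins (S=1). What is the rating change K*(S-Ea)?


Elo update: delta = K * (S - Ea), where S = 1 (wins)
S - Ea = 1 - 0.9091 = 0.0909
Rating change = 20 * 0.0909
= 1.82

1.82 rating points


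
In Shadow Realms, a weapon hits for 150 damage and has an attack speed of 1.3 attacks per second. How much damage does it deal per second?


DPS = damage * attack_speed
= 150 * 1.3
= 195.0

195.0 DPS


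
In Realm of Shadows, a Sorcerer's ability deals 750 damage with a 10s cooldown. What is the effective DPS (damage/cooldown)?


DPS = damage / cooldown
= 750 / 10
= 75.00

75.00 DPS


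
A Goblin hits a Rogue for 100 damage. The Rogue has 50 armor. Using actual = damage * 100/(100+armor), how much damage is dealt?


actual = 100 * 100 / (100 + 50)
= 100 * 100 / 150
= 10000 / 150
= 66.67

66.67 damage


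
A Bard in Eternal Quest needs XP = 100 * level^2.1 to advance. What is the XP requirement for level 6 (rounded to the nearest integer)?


XP = 100 * level^2.1
Substitute level = 6:
XP = 100 * 6^2.1
= 100 * 43.0643
= 4306

4306 XP


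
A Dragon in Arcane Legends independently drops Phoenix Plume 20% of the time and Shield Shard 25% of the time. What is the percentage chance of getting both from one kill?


For independent events, P(both) = P(A) * P(B)
= 20% * 25%
= 500 / 100 %
= 5.0%

5.0%


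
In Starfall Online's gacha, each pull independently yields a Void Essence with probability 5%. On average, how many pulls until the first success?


Expected pulls for a geometric distribution = 1/p = 100 / rate%
= 100 / 5
= 20.0

20.0 pulls


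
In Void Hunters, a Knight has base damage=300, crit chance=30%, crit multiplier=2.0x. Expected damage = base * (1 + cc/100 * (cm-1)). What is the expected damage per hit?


E[dmg] = base * (1 + crit_chance * (crit_mult - 1))
cc as decimal = 30/100 = 0.3
cm - 1 = 2.0 - 1 = 1.0
Bonus factor = 0.3 * 1.0 = 0.3
Total multiplier = 1 + 0.3 = 1.3
Expected damage = 300 * 1.3 = 390.00

390.00 damage


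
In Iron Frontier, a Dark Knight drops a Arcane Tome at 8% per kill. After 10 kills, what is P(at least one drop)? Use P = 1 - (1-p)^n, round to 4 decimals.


P(at least one) = 1 - P(none) = 1 - (1-p)^n
p = 8/100 = 0.08
1 - p = 0.92
(1 - p)^10 = 0.92^10 = 0.434388
P(at least one) = 1 - 0.434388 = 0.5656

0.5656


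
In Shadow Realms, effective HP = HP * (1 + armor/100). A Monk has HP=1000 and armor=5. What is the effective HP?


EHP = 1000 * (1 + 5/100)
= 1000 * (1 + 0.05)
= 1000 * 1.05
= 1050.0

1050.0 EHP


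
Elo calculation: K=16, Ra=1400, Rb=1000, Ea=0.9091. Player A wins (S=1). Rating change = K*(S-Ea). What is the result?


Elo update: delta = K * (S - Ea), where S = 1 (wins)
S - Ea = 1 - 0.9091 = 0.0909
Rating change = 16 * 0.0909
= 1.45

1.45 rating points


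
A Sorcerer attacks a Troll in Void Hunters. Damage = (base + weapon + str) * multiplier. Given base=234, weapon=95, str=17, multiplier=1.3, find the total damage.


Sum base + weapon + str = 234 + 95 + 17 = 346
Multiply by 1.3:
346 * 1.3 = 449.8

449.8 damage


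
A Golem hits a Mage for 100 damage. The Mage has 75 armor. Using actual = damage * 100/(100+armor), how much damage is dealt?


actual = 100 * 100 / (100 + 75)
= 100 * 100 / 175
= 10000 / 175
= 57.14

57.14 damage


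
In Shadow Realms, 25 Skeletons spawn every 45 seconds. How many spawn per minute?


Spawns per minute = count * (60 / interval)
= 25 * (60 / 45)
= 25 * 1.3333
= 33.33

33.33 per minute


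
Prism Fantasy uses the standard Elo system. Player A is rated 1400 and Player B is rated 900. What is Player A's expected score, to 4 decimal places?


Elo expected score: Ea = 1/(1 + 10^((Rb-Ra)/400))
Rb - Ra = 900 - 1400 = -500
(Rb-Ra)/400 = -500/400 = -1.25
10^-1.25 = 0.056234
Ea = 1/(1 + 0.056234) = 1/1.056234 = 0.9468

0.9468


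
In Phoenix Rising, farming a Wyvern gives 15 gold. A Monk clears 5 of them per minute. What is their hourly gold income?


Gold per minute = 15 * 5 = 75
Gold per hour = 75 * 60 = 4500

4500 gold/hour


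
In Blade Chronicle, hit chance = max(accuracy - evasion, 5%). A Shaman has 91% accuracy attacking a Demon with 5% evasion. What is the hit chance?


accuracy - evasion = 91 - 5 = 86
Apply floor: max(86, 5) = 86
Hit chance = 86%

86%


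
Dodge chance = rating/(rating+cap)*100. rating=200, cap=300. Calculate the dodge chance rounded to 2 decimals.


dodge% = 200 / (200 + 300) * 100
= 200 / 500 * 100
= 0.4 * 100
= 40.00%

40.00%


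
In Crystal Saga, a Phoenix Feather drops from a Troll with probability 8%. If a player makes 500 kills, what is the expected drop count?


Expected drops = kills * (drop_rate / 100)
= 500 * (8 / 100)
= 500 * 0.08
= 40.0

40.0 drops


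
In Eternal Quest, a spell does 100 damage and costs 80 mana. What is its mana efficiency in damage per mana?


Efficiency = damage / mana
= 100 / 80
= 1.25

1.25 dmg/mana


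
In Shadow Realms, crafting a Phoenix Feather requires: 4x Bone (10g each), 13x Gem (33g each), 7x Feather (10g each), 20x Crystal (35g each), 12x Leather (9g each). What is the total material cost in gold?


Cost breakdown:
  Bone: 4 * 10 = 40
  Gem: 13 * 33 = 429
  Feather: 7 * 10 = 70
  Crystal: 20 * 35 = 700
  Leather: 12 * 9 = 108
Total = 40 + 429 + 70 + 700 + 108 = 1347

1347 gold


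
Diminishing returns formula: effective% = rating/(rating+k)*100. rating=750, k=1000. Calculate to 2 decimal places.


effective% = rating / (rating + k) * 100
= 750 / (750 + 1000) * 100
= 750 / 1750 * 100
= 0.428571 * 100
= 42.86%

42.86%


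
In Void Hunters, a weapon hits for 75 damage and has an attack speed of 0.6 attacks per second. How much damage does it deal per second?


DPS = damage * attack_speed
= 75 * 0.6
= 45.0

45.0 DPS


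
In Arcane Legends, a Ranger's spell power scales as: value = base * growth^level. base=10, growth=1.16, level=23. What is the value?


value = base * growth^level
= 10 * 1.16^23
= 10 * 30.376222
= 303.76

303.76 spell power


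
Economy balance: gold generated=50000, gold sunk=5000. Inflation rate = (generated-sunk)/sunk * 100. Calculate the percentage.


Net gold = 50000 - 5000 = 45000
Inflation rate = net / sunk * 100 = 45000 / 5000 * 100
= 9.0 * 100
= 900.00%

900.00%


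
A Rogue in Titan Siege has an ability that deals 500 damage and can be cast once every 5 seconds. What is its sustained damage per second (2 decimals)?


DPS = damage / cooldown
= 500 / 5
= 100.00

100.00 DPS


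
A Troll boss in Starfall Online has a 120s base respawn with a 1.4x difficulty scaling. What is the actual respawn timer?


Respawn time = base * multiplier
= 120 * 1.4
= 168.0 seconds

168.0 seconds


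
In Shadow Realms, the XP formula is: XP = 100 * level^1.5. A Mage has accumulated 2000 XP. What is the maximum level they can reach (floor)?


XP = 100 * level^1.5, so level = (XP / 100)^(1/1.5)
= (2000 / 100)^(1/1.5)
= 20.0^0.6667
= 7.3681
Floor: level = 7

level 7


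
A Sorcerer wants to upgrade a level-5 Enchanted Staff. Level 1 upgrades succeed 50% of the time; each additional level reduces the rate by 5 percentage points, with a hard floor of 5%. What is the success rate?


raw_rate = 50 - 5 * (5 - 1)
= 50 - 5 * 4
= 50 - 20
= 30
Apply floor: max(30, 5) = 30%

30%


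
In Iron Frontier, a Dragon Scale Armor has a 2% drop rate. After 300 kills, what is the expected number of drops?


Expected drops = kills * (drop_rate / 100)
= 300 * (2 / 100)
= 300 * 0.02
= 6.0

6.0 drops


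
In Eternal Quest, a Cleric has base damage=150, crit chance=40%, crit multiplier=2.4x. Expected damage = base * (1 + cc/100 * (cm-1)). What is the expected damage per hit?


E[dmg] = base * (1 + crit_chance * (crit_mult - 1))
cc as decimal = 40/100 = 0.4
cm - 1 = 2.4 - 1 = 1.4
Bonus factor = 0.4 * 1.4 = 0.56
Total multiplier = 1 + 0.56 = 1.56
Expected damage = 150 * 1.56 = 234.00

234.00 damage


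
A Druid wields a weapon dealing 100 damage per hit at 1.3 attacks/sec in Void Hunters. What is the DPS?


DPS = damage * attack_speed
= 100 * 1.3
= 130.0

130.0 DPS


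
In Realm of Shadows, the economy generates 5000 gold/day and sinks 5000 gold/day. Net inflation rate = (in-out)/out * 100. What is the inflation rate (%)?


Net gold = 5000 - 5000 = 0
Inflation rate = net / sunk * 100 = 0 / 5000 * 100
= 0.0 * 100
= 0.00%

0.00%


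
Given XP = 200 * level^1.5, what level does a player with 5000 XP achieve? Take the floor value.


XP = 200 * level^1.5, so level = (XP / 200)^(1/1.5)
= (5000 / 200)^(1/1.5)
= 25.0^0.6667
= 8.5499
Floor: level = 8

level 8


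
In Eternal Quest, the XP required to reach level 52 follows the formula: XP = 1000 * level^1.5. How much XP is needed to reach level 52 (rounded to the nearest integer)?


XP = 1000 * level^1.5
Substitute level = 52:
XP = 1000 * 52^1.5
= 1000 * 374.9773
= 374977

374977 XP


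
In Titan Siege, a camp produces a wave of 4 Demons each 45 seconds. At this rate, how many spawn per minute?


Spawns per minute = count * (60 / interval)
= 4 * (60 / 45)
= 4 * 1.3333
= 5.33

5.33 per minute


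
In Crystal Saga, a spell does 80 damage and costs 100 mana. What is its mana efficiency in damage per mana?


Efficiency = damage / mana
= 80 / 100
= 0.80

0.80 dmg/mana


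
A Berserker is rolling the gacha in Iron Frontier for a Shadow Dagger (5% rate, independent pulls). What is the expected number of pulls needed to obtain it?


Expected pulls for a geometric distribution = 1/p = 100 / rate%
= 100 / 5
= 20.0

20.0 pulls


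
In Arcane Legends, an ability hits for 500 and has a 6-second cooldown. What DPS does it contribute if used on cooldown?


DPS = damage / cooldown
= 500 / 6
= 83.33

83.33 DPS


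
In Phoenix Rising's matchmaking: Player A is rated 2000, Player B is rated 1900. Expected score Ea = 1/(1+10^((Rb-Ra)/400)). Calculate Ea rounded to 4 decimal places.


Elo expected score: Ea = 1/(1 + 10^((Rb-Ra)/400))
Rb - Ra = 1900 - 2000 = -100
(Rb-Ra)/400 = -100/400 = -0.25
10^-0.25 = 0.562341
Ea = 1/(1 + 0.562341) = 1/1.562341 = 0.6401

0.6401


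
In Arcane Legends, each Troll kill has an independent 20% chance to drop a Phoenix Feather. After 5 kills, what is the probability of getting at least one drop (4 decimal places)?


P(at least one) = 1 - P(none) = 1 - (1-p)^n
p = 20/100 = 0.2
1 - p = 0.8
(1 - p)^5 = 0.8^5 = 0.327680
P(at least one) = 1 - 0.327680 = 0.6723

0.6723


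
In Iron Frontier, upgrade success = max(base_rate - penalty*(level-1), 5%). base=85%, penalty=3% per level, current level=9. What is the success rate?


raw_rate = 85 - 3 * (9 - 1)
= 85 - 3 * 8
= 85 - 24
= 61
Apply floor: max(61, 5) = 61%

61%


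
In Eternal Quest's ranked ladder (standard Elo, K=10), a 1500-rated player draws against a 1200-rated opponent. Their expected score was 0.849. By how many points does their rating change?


Elo update: delta = K * (S - Ea), where S = 0.5 (draws)
S - Ea = 0.5 - 0.849 = -0.349
Rating change = 10 * -0.349
= -3.49

-3.49 rating points


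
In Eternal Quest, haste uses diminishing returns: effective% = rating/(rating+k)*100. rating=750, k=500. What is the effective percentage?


effective% = rating / (rating + k) * 100
= 750 / (750 + 500) * 100
= 750 / 1250 * 100
= 0.6 * 100
= 60.00%

60.00%


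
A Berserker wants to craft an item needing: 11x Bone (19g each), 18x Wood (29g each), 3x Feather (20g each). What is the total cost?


Cost breakdown:
  Bone: 11 * 19 = 209
  Wood: 18 * 29 = 522
  Feather: 3 * 20 = 60
Total = 209 + 522 + 60 = 791

791 gold


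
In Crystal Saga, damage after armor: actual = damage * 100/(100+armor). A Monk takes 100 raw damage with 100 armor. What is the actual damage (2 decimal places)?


actual = 100 * 100 / (100 + 100)
= 100 * 100 / 200
= 10000 / 200
= 50.00

50.00 damage
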